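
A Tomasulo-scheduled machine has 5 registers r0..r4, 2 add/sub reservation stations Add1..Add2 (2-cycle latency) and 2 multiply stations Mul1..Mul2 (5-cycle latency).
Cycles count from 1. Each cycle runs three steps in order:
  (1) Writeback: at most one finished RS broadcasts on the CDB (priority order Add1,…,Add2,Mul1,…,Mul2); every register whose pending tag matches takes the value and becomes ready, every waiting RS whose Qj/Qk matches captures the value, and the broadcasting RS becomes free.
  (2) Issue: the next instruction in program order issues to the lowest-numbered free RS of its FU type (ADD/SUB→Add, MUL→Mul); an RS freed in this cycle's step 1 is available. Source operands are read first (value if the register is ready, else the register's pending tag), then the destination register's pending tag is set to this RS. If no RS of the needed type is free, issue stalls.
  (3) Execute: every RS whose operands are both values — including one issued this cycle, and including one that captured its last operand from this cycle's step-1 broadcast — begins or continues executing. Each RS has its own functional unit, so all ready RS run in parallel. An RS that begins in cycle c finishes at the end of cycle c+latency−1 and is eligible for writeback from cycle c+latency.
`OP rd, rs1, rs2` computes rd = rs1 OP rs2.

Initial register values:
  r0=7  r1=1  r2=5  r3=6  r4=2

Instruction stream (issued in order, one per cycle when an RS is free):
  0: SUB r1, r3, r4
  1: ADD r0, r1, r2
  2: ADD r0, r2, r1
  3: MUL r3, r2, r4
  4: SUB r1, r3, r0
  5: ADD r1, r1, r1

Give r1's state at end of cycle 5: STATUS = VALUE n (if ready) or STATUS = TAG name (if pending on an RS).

cycle 1: issue SUB r1<-Add1 // r0:7,r1:Add1,r2:5,r3:6,r4:2
cycle 2: issue ADD r0<-Add2 // r0:Add2,r1:Add1,r2:5,r3:6,r4:2
cycle 3: CDB Add1=4; issue ADD r0<-Add1 // r0:Add1,r1:4,r2:5,r3:6,r4:2
cycle 4: issue MUL r3<-Mul1 // r0:Add1,r1:4,r2:5,r3:Mul1,r4:2
cycle 5: CDB Add1=9; issue SUB r1<-Add1 // r0:9,r1:Add1,r2:5,r3:Mul1,r4:2

STATUS = TAG Add1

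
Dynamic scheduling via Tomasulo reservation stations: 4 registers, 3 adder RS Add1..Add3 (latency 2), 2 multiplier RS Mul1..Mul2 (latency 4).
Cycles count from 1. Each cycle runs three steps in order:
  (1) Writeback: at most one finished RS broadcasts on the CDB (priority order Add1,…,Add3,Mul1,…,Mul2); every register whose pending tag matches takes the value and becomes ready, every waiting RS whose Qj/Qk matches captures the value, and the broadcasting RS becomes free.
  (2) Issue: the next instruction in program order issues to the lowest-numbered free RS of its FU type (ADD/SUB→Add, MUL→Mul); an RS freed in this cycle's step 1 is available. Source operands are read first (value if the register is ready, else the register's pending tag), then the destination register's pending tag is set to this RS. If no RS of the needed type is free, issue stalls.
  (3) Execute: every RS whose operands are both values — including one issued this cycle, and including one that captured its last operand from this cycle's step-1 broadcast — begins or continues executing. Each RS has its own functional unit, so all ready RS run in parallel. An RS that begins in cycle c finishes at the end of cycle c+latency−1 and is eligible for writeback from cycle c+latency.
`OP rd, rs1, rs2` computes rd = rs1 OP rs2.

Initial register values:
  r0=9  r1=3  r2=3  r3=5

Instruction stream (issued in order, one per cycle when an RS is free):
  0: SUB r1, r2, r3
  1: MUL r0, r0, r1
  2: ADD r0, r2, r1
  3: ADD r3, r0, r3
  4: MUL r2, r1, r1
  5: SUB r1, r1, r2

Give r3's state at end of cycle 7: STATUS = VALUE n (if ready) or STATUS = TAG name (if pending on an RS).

STATUS = VALUE 6

c1: issue SUB r1<-Add1 | r0:9,r1:Add1,r2:3,r3:5
c2: issue MUL r0<-Mul1 | r0:Mul1,r1:Add1,r2:3,r3:5
c3: CDB Add1=-2; issue ADD r0<-Add1 | r0:Add1,r1:-2,r2:3,r3:5
c4: issue ADD r3<-Add2 | r0:Add1,r1:-2,r2:3,r3:Add2
c5: CDB Add1=1; issue MUL r2<-Mul2 | r0:1,r1:-2,r2:Mul2,r3:Add2
c6: issue SUB r1<-Add1 | r0:1,r1:Add1,r2:Mul2,r3:Add2
c7: CDB Add2=6 | r0:1,r1:Add1,r2:Mul2,r3:6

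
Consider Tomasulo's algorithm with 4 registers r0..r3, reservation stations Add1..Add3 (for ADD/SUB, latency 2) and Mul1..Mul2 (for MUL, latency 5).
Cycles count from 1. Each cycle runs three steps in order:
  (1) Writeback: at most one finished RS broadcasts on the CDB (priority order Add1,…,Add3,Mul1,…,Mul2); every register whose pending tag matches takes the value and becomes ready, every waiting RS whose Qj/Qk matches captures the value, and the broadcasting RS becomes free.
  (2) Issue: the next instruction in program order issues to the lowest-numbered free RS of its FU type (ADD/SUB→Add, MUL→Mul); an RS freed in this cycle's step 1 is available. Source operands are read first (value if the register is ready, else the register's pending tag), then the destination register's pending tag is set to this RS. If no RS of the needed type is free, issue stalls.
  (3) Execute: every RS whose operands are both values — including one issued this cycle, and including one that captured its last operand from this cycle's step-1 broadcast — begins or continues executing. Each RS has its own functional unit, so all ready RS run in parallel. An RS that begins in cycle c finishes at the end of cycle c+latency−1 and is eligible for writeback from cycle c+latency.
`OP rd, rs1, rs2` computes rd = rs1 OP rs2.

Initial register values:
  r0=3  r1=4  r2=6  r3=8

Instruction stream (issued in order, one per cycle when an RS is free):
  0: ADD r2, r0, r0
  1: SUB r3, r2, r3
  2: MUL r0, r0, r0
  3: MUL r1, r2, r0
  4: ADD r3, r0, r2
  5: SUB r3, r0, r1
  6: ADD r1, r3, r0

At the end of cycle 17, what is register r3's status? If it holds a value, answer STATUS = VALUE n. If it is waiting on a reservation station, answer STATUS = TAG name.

  c1: issue ADD r2<-Add1  regs: r0:3,r1:4,r2:Add1,r3:8
  c2: issue SUB r3<-Add2  regs: r0:3,r1:4,r2:Add1,r3:Add2
  c3: CDB Add1=6; issue MUL r0<-Mul1  regs: r0:Mul1,r1:4,r2:6,r3:Add2
  c4: issue MUL r1<-Mul2  regs: r0:Mul1,r1:Mul2,r2:6,r3:Add2
  c5: CDB Add2=-2; issue ADD r3<-Add1  regs: r0:Mul1,r1:Mul2,r2:6,r3:Add1
  c6: issue SUB r3<-Add2  regs: r0:Mul1,r1:Mul2,r2:6,r3:Add2
  c7: issue ADD r1<-Add3  regs: r0:Mul1,r1:Add3,r2:6,r3:Add2
  c8: CDB Mul1=9  regs: r0:9,r1:Add3,r2:6,r3:Add2
  c9: -  regs: r0:9,r1:Add3,r2:6,r3:Add2
  c10: CDB Add1=15  regs: r0:9,r1:Add3,r2:6,r3:Add2
  c11: -  regs: r0:9,r1:Add3,r2:6,r3:Add2
  c12: -  regs: r0:9,r1:Add3,r2:6,r3:Add2
  c13: CDB Mul2=54  regs: r0:9,r1:Add3,r2:6,r3:Add2
  c14: -  regs: r0:9,r1:Add3,r2:6,r3:Add2
  c15: CDB Add2=-45  regs: r0:9,r1:Add3,r2:6,r3:-45
  c16: -  regs: r0:9,r1:Add3,r2:6,r3:-45
  c17: CDB Add3=-36  regs: r0:9,r1:-36,r2:6,r3:-45

STATUS = VALUE -45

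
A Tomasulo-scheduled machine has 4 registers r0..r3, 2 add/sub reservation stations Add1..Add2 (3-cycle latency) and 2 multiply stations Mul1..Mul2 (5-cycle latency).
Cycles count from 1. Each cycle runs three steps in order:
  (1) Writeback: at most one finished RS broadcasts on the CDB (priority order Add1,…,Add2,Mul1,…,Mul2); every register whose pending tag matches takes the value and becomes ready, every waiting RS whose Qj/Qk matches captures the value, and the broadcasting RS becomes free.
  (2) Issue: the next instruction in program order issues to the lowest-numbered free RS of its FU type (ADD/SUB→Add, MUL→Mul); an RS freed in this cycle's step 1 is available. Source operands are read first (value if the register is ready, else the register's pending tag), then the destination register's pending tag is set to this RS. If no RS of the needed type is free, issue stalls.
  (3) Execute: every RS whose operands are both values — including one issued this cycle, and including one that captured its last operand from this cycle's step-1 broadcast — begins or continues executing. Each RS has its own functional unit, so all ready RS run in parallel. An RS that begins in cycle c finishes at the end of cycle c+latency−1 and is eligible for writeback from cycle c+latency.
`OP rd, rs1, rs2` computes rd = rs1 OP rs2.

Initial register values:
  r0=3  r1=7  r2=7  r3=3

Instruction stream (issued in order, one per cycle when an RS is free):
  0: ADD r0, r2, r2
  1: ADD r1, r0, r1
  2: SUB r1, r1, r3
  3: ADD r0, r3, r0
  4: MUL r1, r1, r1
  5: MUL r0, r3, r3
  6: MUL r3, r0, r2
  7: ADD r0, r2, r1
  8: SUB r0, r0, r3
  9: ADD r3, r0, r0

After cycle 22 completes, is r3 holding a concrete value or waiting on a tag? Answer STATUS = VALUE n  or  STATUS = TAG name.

STATUS = TAG Add1

  c1: issue ADD r0<-Add1  regs: r0:Add1,r1:7,r2:7,r3:3
  c2: issue ADD r1<-Add2  regs: r0:Add1,r1:Add2,r2:7,r3:3
  c3: stall  regs: r0:Add1,r1:Add2,r2:7,r3:3
  c4: CDB Add1=14; issue SUB r1<-Add1  regs: r0:14,r1:Add1,r2:7,r3:3
  c5: stall  regs: r0:14,r1:Add1,r2:7,r3:3
  c6: stall  regs: r0:14,r1:Add1,r2:7,r3:3
  c7: CDB Add2=21; issue ADD r0<-Add2  regs: r0:Add2,r1:Add1,r2:7,r3:3
  c8: issue MUL r1<-Mul1  regs: r0:Add2,r1:Mul1,r2:7,r3:3
  c9: issue MUL r0<-Mul2  regs: r0:Mul2,r1:Mul1,r2:7,r3:3
  c10: CDB Add1=18; stall  regs: r0:Mul2,r1:Mul1,r2:7,r3:3
  c11: CDB Add2=17; stall  regs: r0:Mul2,r1:Mul1,r2:7,r3:3
  c12: stall  regs: r0:Mul2,r1:Mul1,r2:7,r3:3
  c13: stall  regs: r0:Mul2,r1:Mul1,r2:7,r3:3
  c14: CDB Mul2=9; issue MUL r3<-Mul2  regs: r0:9,r1:Mul1,r2:7,r3:Mul2
  c15: CDB Mul1=324; issue ADD r0<-Add1  regs: r0:Add1,r1:324,r2:7,r3:Mul2
  c16: issue SUB r0<-Add2  regs: r0:Add2,r1:324,r2:7,r3:Mul2
  c17: stall  regs: r0:Add2,r1:324,r2:7,r3:Mul2
  c18: CDB Add1=331; issue ADD r3<-Add1  regs: r0:Add2,r1:324,r2:7,r3:Add1
  c19: CDB Mul2=63  regs: r0:Add2,r1:324,r2:7,r3:Add1
  c20: -  regs: r0:Add2,r1:324,r2:7,r3:Add1
  c21: -  regs: r0:Add2,r1:324,r2:7,r3:Add1
  c22: CDB Add2=268  regs: r0:268,r1:324,r2:7,r3:Add1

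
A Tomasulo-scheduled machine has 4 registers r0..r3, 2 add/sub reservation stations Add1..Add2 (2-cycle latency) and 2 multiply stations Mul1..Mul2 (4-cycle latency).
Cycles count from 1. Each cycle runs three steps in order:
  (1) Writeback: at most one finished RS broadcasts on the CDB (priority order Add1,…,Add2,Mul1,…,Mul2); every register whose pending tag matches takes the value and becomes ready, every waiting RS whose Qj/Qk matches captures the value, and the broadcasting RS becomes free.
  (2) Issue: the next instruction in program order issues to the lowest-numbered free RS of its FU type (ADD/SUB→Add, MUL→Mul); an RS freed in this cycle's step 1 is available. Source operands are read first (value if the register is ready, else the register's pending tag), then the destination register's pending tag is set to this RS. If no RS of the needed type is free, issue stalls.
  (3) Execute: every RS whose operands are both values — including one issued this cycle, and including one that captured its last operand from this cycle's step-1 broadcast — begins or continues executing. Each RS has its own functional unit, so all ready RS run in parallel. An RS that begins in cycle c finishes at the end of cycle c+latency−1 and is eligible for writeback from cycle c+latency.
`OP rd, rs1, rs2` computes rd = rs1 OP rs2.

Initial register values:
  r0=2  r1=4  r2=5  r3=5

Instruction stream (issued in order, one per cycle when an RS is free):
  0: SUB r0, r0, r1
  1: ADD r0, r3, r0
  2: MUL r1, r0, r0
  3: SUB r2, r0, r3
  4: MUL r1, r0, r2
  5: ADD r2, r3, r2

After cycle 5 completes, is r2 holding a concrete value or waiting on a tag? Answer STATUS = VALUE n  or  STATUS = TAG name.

c1: issue SUB r0<-Add1 | r0:Add1,r1:4,r2:5,r3:5
c2: issue ADD r0<-Add2 | r0:Add2,r1:4,r2:5,r3:5
c3: CDB Add1=-2; issue MUL r1<-Mul1 | r0:Add2,r1:Mul1,r2:5,r3:5
c4: issue SUB r2<-Add1 | r0:Add2,r1:Mul1,r2:Add1,r3:5
c5: CDB Add2=3; issue MUL r1<-Mul2 | r0:3,r1:Mul2,r2:Add1,r3:5

STATUS = TAG Add1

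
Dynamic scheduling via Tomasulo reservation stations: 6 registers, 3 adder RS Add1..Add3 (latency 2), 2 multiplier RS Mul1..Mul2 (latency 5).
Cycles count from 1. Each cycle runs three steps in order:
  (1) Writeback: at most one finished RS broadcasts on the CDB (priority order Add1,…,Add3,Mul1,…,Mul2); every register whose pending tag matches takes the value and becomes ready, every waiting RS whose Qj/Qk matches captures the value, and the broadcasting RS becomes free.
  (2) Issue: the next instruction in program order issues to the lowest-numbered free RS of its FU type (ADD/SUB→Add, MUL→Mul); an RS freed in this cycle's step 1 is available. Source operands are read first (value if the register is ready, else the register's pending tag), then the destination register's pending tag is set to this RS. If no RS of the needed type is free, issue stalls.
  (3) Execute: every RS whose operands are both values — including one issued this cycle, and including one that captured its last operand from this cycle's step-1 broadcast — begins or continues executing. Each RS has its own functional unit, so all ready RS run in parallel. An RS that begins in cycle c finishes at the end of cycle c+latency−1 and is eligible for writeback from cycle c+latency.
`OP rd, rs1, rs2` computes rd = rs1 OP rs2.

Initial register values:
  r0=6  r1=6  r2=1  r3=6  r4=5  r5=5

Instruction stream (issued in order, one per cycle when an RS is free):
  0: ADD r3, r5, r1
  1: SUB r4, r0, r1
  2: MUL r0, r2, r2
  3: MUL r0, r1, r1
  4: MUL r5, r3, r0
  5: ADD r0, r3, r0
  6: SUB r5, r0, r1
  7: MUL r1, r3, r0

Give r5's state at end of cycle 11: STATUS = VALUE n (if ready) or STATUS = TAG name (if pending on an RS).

STATUS = TAG Add2

  c1: issue ADD r3<-Add1  regs: r0:6,r1:6,r2:1,r3:Add1,r4:5,r5:5
  c2: issue SUB r4<-Add2  regs: r0:6,r1:6,r2:1,r3:Add1,r4:Add2,r5:5
  c3: CDB Add1=11; issue MUL r0<-Mul1  regs: r0:Mul1,r1:6,r2:1,r3:11,r4:Add2,r5:5
  c4: CDB Add2=0; issue MUL r0<-Mul2  regs: r0:Mul2,r1:6,r2:1,r3:11,r4:0,r5:5
  c5: stall  regs: r0:Mul2,r1:6,r2:1,r3:11,r4:0,r5:5
  c6: stall  regs: r0:Mul2,r1:6,r2:1,r3:11,r4:0,r5:5
  c7: stall  regs: r0:Mul2,r1:6,r2:1,r3:11,r4:0,r5:5
  c8: CDB Mul1=1; issue MUL r5<-Mul1  regs: r0:Mul2,r1:6,r2:1,r3:11,r4:0,r5:Mul1
  c9: CDB Mul2=36; issue ADD r0<-Add1  regs: r0:Add1,r1:6,r2:1,r3:11,r4:0,r5:Mul1
  c10: issue SUB r5<-Add2  regs: r0:Add1,r1:6,r2:1,r3:11,r4:0,r5:Add2
  c11: CDB Add1=47; issue MUL r1<-Mul2  regs: r0:47,r1:Mul2,r2:1,r3:11,r4:0,r5:Add2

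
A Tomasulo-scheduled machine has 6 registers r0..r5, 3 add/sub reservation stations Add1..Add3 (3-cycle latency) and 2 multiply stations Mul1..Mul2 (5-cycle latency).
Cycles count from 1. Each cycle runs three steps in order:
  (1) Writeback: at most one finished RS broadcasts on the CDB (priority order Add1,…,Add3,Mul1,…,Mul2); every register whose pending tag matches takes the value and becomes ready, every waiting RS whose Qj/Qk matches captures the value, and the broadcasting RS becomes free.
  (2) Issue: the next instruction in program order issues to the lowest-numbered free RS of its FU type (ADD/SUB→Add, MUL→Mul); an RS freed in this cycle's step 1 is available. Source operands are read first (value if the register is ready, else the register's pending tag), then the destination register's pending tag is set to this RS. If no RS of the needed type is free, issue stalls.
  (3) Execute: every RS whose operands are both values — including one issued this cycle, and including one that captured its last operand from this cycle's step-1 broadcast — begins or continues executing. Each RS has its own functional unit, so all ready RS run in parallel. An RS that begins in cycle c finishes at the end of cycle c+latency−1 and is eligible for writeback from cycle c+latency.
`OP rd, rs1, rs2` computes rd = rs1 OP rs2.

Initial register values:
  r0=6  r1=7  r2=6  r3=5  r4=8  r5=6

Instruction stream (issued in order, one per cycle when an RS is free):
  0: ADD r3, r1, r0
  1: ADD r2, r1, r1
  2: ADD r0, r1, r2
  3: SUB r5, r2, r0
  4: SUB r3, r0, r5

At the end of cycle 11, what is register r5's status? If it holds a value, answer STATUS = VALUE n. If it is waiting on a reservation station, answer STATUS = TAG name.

STATUS = VALUE -7

c1: issue ADD r3<-Add1 | r0:6,r1:7,r2:6,r3:Add1,r4:8,r5:6
c2: issue ADD r2<-Add2 | r0:6,r1:7,r2:Add2,r3:Add1,r4:8,r5:6
c3: issue ADD r0<-Add3 | r0:Add3,r1:7,r2:Add2,r3:Add1,r4:8,r5:6
c4: CDB Add1=13; issue SUB r5<-Add1 | r0:Add3,r1:7,r2:Add2,r3:13,r4:8,r5:Add1
c5: CDB Add2=14; issue SUB r3<-Add2 | r0:Add3,r1:7,r2:14,r3:Add2,r4:8,r5:Add1
c6: - | r0:Add3,r1:7,r2:14,r3:Add2,r4:8,r5:Add1
c7: - | r0:Add3,r1:7,r2:14,r3:Add2,r4:8,r5:Add1
c8: CDB Add3=21 | r0:21,r1:7,r2:14,r3:Add2,r4:8,r5:Add1
c9: - | r0:21,r1:7,r2:14,r3:Add2,r4:8,r5:Add1
c10: - | r0:21,r1:7,r2:14,r3:Add2,r4:8,r5:Add1
c11: CDB Add1=-7 | r0:21,r1:7,r2:14,r3:Add2,r4:8,r5:-7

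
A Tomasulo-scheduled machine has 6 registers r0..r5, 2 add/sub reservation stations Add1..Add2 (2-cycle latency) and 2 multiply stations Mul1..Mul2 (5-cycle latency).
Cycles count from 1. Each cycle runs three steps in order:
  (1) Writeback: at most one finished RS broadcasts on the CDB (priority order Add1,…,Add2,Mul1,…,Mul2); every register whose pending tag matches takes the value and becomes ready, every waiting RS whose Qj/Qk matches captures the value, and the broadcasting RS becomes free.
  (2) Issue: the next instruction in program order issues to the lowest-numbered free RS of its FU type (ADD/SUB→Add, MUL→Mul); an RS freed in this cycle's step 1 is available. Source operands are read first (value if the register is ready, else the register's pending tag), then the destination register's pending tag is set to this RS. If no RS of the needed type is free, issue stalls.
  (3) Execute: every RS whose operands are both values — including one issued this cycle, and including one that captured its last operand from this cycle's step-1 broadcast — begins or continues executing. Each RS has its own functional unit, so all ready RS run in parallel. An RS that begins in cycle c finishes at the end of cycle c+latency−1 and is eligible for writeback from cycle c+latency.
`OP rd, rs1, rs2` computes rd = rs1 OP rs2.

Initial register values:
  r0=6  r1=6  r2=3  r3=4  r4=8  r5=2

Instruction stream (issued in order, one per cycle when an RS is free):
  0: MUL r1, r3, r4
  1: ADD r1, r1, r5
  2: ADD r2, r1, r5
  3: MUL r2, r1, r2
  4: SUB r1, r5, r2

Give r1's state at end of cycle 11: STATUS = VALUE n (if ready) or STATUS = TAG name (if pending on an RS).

STATUS = TAG Add1

cycle 1: issue MUL r1<-Mul1 // r0:6,r1:Mul1,r2:3,r3:4,r4:8,r5:2
cycle 2: issue ADD r1<-Add1 // r0:6,r1:Add1,r2:3,r3:4,r4:8,r5:2
cycle 3: issue ADD r2<-Add2 // r0:6,r1:Add1,r2:Add2,r3:4,r4:8,r5:2
cycle 4: issue MUL r2<-Mul2 // r0:6,r1:Add1,r2:Mul2,r3:4,r4:8,r5:2
cycle 5: stall // r0:6,r1:Add1,r2:Mul2,r3:4,r4:8,r5:2
cycle 6: CDB Mul1=32; stall // r0:6,r1:Add1,r2:Mul2,r3:4,r4:8,r5:2
cycle 7: stall // r0:6,r1:Add1,r2:Mul2,r3:4,r4:8,r5:2
cycle 8: CDB Add1=34; issue SUB r1<-Add1 // r0:6,r1:Add1,r2:Mul2,r3:4,r4:8,r5:2
cycle 9: - // r0:6,r1:Add1,r2:Mul2,r3:4,r4:8,r5:2
cycle 10: CDB Add2=36 // r0:6,r1:Add1,r2:Mul2,r3:4,r4:8,r5:2
cycle 11: - // r0:6,r1:Add1,r2:Mul2,r3:4,r4:8,r5:2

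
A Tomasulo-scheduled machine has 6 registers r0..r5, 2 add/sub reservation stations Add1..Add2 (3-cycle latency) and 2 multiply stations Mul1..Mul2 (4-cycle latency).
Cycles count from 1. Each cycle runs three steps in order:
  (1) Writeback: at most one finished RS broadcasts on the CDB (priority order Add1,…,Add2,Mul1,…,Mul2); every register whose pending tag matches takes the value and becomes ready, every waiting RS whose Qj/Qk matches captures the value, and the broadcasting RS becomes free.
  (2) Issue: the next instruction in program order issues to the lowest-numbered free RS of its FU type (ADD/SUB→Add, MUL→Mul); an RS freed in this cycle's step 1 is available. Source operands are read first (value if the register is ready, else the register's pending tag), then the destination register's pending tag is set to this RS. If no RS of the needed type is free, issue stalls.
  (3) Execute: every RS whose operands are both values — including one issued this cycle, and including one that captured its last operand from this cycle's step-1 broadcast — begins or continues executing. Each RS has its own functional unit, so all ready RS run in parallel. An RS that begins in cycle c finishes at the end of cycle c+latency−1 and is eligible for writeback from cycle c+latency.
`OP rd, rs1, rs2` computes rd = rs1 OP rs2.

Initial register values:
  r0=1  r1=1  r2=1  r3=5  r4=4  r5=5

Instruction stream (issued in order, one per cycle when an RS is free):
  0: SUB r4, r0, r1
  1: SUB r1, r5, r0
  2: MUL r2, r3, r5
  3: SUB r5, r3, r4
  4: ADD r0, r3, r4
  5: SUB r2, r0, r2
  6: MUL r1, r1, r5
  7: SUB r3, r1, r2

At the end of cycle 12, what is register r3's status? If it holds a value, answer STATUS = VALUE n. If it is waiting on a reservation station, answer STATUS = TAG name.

STATUS = TAG Add2

c1: issue SUB r4<-Add1 | r0:1,r1:1,r2:1,r3:5,r4:Add1,r5:5
c2: issue SUB r1<-Add2 | r0:1,r1:Add2,r2:1,r3:5,r4:Add1,r5:5
c3: issue MUL r2<-Mul1 | r0:1,r1:Add2,r2:Mul1,r3:5,r4:Add1,r5:5
c4: CDB Add1=0; issue SUB r5<-Add1 | r0:1,r1:Add2,r2:Mul1,r3:5,r4:0,r5:Add1
c5: CDB Add2=4; issue ADD r0<-Add2 | r0:Add2,r1:4,r2:Mul1,r3:5,r4:0,r5:Add1
c6: stall | r0:Add2,r1:4,r2:Mul1,r3:5,r4:0,r5:Add1
c7: CDB Add1=5; issue SUB r2<-Add1 | r0:Add2,r1:4,r2:Add1,r3:5,r4:0,r5:5
c8: CDB Add2=5; issue MUL r1<-Mul2 | r0:5,r1:Mul2,r2:Add1,r3:5,r4:0,r5:5
c9: CDB Mul1=25; issue SUB r3<-Add2 | r0:5,r1:Mul2,r2:Add1,r3:Add2,r4:0,r5:5
c10: - | r0:5,r1:Mul2,r2:Add1,r3:Add2,r4:0,r5:5
c11: - | r0:5,r1:Mul2,r2:Add1,r3:Add2,r4:0,r5:5
c12: CDB Add1=-20 | r0:5,r1:Mul2,r2:-20,r3:Add2,r4:0,r5:5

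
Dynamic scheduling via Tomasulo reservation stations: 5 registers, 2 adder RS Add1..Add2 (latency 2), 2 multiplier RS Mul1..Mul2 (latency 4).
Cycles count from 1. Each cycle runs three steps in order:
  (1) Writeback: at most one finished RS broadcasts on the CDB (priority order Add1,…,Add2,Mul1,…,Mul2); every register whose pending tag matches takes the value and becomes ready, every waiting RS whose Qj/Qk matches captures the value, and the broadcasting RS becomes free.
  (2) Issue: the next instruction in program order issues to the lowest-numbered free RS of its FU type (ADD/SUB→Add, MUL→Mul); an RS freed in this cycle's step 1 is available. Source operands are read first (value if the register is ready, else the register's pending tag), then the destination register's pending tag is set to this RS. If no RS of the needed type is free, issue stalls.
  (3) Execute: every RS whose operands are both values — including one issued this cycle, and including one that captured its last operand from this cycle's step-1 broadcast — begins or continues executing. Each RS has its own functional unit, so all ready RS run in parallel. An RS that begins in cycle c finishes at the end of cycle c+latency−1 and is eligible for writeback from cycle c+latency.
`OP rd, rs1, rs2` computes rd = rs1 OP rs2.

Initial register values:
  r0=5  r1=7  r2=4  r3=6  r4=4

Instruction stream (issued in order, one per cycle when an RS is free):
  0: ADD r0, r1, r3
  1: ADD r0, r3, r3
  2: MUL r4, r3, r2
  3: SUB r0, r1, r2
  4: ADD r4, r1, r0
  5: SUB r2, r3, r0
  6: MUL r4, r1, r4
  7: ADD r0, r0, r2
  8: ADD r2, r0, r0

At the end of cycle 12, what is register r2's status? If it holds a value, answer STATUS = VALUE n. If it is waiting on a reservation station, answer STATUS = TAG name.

STATUS = VALUE 12

cycle 1: issue ADD r0<-Add1 // r0:Add1,r1:7,r2:4,r3:6,r4:4
cycle 2: issue ADD r0<-Add2 // r0:Add2,r1:7,r2:4,r3:6,r4:4
cycle 3: CDB Add1=13; issue MUL r4<-Mul1 // r0:Add2,r1:7,r2:4,r3:6,r4:Mul1
cycle 4: CDB Add2=12; issue SUB r0<-Add1 // r0:Add1,r1:7,r2:4,r3:6,r4:Mul1
cycle 5: issue ADD r4<-Add2 // r0:Add1,r1:7,r2:4,r3:6,r4:Add2
cycle 6: CDB Add1=3; issue SUB r2<-Add1 // r0:3,r1:7,r2:Add1,r3:6,r4:Add2
cycle 7: CDB Mul1=24; issue MUL r4<-Mul1 // r0:3,r1:7,r2:Add1,r3:6,r4:Mul1
cycle 8: CDB Add1=3; issue ADD r0<-Add1 // r0:Add1,r1:7,r2:3,r3:6,r4:Mul1
cycle 9: CDB Add2=10; issue ADD r2<-Add2 // r0:Add1,r1:7,r2:Add2,r3:6,r4:Mul1
cycle 10: CDB Add1=6 // r0:6,r1:7,r2:Add2,r3:6,r4:Mul1
cycle 11: - // r0:6,r1:7,r2:Add2,r3:6,r4:Mul1
cycle 12: CDB Add2=12 // r0:6,r1:7,r2:12,r3:6,r4:Mul1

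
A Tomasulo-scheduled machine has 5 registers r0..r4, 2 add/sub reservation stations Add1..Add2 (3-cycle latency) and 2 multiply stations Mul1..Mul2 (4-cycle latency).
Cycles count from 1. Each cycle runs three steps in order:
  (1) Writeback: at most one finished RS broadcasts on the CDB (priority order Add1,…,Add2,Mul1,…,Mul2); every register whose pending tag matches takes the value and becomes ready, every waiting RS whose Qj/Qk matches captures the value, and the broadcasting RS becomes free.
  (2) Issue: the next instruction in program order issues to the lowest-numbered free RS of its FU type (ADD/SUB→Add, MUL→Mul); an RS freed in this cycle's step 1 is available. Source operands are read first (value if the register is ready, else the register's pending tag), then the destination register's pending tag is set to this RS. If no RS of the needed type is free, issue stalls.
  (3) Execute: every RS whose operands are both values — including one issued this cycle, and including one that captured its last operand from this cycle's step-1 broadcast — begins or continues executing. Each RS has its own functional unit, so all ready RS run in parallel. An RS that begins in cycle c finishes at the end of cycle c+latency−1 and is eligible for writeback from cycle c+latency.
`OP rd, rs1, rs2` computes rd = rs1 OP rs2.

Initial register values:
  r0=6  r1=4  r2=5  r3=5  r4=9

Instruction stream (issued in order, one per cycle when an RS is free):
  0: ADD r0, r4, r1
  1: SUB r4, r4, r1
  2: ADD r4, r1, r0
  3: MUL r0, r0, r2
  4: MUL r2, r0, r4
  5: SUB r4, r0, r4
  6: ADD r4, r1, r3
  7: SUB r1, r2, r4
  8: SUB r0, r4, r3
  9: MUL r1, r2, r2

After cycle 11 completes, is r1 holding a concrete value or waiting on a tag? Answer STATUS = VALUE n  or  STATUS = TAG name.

STATUS = TAG Add2

c1: issue ADD r0<-Add1 | r0:Add1,r1:4,r2:5,r3:5,r4:9
c2: issue SUB r4<-Add2 | r0:Add1,r1:4,r2:5,r3:5,r4:Add2
c3: stall | r0:Add1,r1:4,r2:5,r3:5,r4:Add2
c4: CDB Add1=13; issue ADD r4<-Add1 | r0:13,r1:4,r2:5,r3:5,r4:Add1
c5: CDB Add2=5; issue MUL r0<-Mul1 | r0:Mul1,r1:4,r2:5,r3:5,r4:Add1
c6: issue MUL r2<-Mul2 | r0:Mul1,r1:4,r2:Mul2,r3:5,r4:Add1
c7: CDB Add1=17; issue SUB r4<-Add1 | r0:Mul1,r1:4,r2:Mul2,r3:5,r4:Add1
c8: issue ADD r4<-Add2 | r0:Mul1,r1:4,r2:Mul2,r3:5,r4:Add2
c9: CDB Mul1=65; stall | r0:65,r1:4,r2:Mul2,r3:5,r4:Add2
c10: stall | r0:65,r1:4,r2:Mul2,r3:5,r4:Add2
c11: CDB Add2=9; issue SUB r1<-Add2 | r0:65,r1:Add2,r2:Mul2,r3:5,r4:9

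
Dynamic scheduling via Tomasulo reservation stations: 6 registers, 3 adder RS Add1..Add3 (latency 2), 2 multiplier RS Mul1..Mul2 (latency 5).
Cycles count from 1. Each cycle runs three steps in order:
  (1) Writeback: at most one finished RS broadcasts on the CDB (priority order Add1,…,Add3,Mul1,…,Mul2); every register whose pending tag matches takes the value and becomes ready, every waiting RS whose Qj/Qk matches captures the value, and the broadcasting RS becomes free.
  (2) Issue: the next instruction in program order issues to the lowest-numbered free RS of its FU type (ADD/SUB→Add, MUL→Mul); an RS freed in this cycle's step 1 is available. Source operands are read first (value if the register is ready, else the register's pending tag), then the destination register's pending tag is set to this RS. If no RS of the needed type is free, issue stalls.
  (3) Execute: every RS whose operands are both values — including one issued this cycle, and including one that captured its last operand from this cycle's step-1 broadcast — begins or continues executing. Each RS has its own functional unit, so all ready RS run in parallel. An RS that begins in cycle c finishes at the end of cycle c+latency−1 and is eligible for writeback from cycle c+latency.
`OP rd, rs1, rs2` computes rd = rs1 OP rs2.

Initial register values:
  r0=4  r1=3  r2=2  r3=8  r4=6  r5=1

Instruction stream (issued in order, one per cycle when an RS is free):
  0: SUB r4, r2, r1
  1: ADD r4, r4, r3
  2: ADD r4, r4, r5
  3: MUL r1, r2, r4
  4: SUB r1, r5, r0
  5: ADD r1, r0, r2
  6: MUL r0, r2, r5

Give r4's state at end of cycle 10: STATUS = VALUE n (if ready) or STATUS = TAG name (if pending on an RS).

  c1: issue SUB r4<-Add1  regs: r0:4,r1:3,r2:2,r3:8,r4:Add1,r5:1
  c2: issue ADD r4<-Add2  regs: r0:4,r1:3,r2:2,r3:8,r4:Add2,r5:1
  c3: CDB Add1=-1; issue ADD r4<-Add1  regs: r0:4,r1:3,r2:2,r3:8,r4:Add1,r5:1
  c4: issue MUL r1<-Mul1  regs: r0:4,r1:Mul1,r2:2,r3:8,r4:Add1,r5:1
  c5: CDB Add2=7; issue SUB r1<-Add2  regs: r0:4,r1:Add2,r2:2,r3:8,r4:Add1,r5:1
  c6: issue ADD r1<-Add3  regs: r0:4,r1:Add3,r2:2,r3:8,r4:Add1,r5:1
  c7: CDB Add1=8; issue MUL r0<-Mul2  regs: r0:Mul2,r1:Add3,r2:2,r3:8,r4:8,r5:1
  c8: CDB Add2=-3  regs: r0:Mul2,r1:Add3,r2:2,r3:8,r4:8,r5:1
  c9: CDB Add3=6  regs: r0:Mul2,r1:6,r2:2,r3:8,r4:8,r5:1
  c10: -  regs: r0:Mul2,r1:6,r2:2,r3:8,r4:8,r5:1

STATUS = VALUE 8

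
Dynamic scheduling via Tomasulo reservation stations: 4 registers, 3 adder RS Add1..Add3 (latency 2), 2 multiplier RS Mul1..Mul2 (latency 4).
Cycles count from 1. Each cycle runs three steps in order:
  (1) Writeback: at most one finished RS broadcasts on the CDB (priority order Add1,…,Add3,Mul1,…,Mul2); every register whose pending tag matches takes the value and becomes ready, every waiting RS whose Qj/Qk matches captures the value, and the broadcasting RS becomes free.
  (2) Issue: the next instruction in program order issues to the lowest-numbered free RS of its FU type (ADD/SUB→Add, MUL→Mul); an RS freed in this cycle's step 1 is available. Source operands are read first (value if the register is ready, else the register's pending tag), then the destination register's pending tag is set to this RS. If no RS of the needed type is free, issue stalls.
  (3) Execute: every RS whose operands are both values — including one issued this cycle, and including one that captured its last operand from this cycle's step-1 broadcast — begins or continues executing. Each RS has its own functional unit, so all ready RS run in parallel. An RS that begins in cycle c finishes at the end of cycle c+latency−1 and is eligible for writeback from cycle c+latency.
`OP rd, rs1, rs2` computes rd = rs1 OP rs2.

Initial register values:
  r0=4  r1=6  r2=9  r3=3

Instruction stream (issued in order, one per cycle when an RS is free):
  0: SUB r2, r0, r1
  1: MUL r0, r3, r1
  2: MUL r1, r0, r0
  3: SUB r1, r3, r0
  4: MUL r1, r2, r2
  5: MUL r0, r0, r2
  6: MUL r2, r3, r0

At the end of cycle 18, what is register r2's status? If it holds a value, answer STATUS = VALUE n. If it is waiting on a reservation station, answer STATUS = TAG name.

STATUS = VALUE -108

cycle 1: issue SUB r2<-Add1 // r0:4,r1:6,r2:Add1,r3:3
cycle 2: issue MUL r0<-Mul1 // r0:Mul1,r1:6,r2:Add1,r3:3
cycle 3: CDB Add1=-2; issue MUL r1<-Mul2 // r0:Mul1,r1:Mul2,r2:-2,r3:3
cycle 4: issue SUB r1<-Add1 // r0:Mul1,r1:Add1,r2:-2,r3:3
cycle 5: stall // r0:Mul1,r1:Add1,r2:-2,r3:3
cycle 6: CDB Mul1=18; issue MUL r1<-Mul1 // r0:18,r1:Mul1,r2:-2,r3:3
cycle 7: stall // r0:18,r1:Mul1,r2:-2,r3:3
cycle 8: CDB Add1=-15; stall // r0:18,r1:Mul1,r2:-2,r3:3
cycle 9: stall // r0:18,r1:Mul1,r2:-2,r3:3
cycle 10: CDB Mul1=4; issue MUL r0<-Mul1 // r0:Mul1,r1:4,r2:-2,r3:3
cycle 11: CDB Mul2=324; issue MUL r2<-Mul2 // r0:Mul1,r1:4,r2:Mul2,r3:3
cycle 12: - // r0:Mul1,r1:4,r2:Mul2,r3:3
cycle 13: - // r0:Mul1,r1:4,r2:Mul2,r3:3
cycle 14: CDB Mul1=-36 // r0:-36,r1:4,r2:Mul2,r3:3
cycle 15: - // r0:-36,r1:4,r2:Mul2,r3:3
cycle 16: - // r0:-36,r1:4,r2:Mul2,r3:3
cycle 17: - // r0:-36,r1:4,r2:Mul2,r3:3
cycle 18: CDB Mul2=-108 // r0:-36,r1:4,r2:-108,r3:3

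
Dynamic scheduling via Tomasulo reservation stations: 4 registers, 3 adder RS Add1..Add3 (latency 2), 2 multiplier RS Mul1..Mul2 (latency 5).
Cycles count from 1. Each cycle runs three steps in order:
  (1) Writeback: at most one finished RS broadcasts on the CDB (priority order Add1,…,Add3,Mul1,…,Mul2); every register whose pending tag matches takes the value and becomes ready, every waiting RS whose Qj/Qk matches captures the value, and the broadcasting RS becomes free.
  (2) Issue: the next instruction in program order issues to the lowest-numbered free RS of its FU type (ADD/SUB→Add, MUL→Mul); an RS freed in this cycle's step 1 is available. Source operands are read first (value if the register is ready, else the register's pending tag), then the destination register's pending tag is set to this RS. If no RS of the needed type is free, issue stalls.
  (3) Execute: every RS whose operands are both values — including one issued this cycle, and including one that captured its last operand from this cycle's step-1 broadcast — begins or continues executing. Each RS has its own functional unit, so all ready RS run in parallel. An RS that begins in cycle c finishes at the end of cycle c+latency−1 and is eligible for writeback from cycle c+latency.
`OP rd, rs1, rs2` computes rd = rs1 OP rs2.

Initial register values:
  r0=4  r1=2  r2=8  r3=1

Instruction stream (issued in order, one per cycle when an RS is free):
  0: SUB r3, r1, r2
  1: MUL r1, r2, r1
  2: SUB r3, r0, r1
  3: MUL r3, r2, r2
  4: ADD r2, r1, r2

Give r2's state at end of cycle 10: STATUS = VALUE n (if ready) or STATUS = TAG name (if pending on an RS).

cycle 1: issue SUB r3<-Add1 // r0:4,r1:2,r2:8,r3:Add1
cycle 2: issue MUL r1<-Mul1 // r0:4,r1:Mul1,r2:8,r3:Add1
cycle 3: CDB Add1=-6; issue SUB r3<-Add1 // r0:4,r1:Mul1,r2:8,r3:Add1
cycle 4: issue MUL r3<-Mul2 // r0:4,r1:Mul1,r2:8,r3:Mul2
cycle 5: issue ADD r2<-Add2 // r0:4,r1:Mul1,r2:Add2,r3:Mul2
cycle 6: - // r0:4,r1:Mul1,r2:Add2,r3:Mul2
cycle 7: CDB Mul1=16 // r0:4,r1:16,r2:Add2,r3:Mul2
cycle 8: - // r0:4,r1:16,r2:Add2,r3:Mul2
cycle 9: CDB Add1=-12 // r0:4,r1:16,r2:Add2,r3:Mul2
cycle 10: CDB Add2=24 // r0:4,r1:16,r2:24,r3:Mul2

STATUS = VALUE 24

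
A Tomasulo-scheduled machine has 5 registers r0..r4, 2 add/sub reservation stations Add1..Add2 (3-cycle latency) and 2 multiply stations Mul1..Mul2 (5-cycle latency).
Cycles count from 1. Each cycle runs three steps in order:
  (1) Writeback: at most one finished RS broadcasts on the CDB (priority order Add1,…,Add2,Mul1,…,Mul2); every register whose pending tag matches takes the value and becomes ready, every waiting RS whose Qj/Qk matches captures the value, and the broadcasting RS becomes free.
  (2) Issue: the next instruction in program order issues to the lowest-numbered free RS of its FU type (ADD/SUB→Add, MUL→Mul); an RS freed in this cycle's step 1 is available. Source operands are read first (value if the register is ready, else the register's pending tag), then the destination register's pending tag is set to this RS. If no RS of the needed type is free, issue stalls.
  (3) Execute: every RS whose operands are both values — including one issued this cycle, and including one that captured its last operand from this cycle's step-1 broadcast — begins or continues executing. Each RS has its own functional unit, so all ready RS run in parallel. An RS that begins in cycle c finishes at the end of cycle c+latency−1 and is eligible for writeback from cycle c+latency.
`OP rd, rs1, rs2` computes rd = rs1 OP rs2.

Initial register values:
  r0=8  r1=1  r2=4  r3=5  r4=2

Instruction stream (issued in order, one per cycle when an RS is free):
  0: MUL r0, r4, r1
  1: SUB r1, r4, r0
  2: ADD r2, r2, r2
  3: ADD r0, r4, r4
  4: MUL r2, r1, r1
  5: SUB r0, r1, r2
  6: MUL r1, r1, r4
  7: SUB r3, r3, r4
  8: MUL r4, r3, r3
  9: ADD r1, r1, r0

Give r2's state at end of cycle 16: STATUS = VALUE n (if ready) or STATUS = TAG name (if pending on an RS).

STATUS = VALUE 0

cycle 1: issue MUL r0<-Mul1 // r0:Mul1,r1:1,r2:4,r3:5,r4:2
cycle 2: issue SUB r1<-Add1 // r0:Mul1,r1:Add1,r2:4,r3:5,r4:2
cycle 3: issue ADD r2<-Add2 // r0:Mul1,r1:Add1,r2:Add2,r3:5,r4:2
cycle 4: stall // r0:Mul1,r1:Add1,r2:Add2,r3:5,r4:2
cycle 5: stall // r0:Mul1,r1:Add1,r2:Add2,r3:5,r4:2
cycle 6: CDB Add2=8; issue ADD r0<-Add2 // r0:Add2,r1:Add1,r2:8,r3:5,r4:2
cycle 7: CDB Mul1=2; issue MUL r2<-Mul1 // r0:Add2,r1:Add1,r2:Mul1,r3:5,r4:2
cycle 8: stall // r0:Add2,r1:Add1,r2:Mul1,r3:5,r4:2
cycle 9: CDB Add2=4; issue SUB r0<-Add2 // r0:Add2,r1:Add1,r2:Mul1,r3:5,r4:2
cycle 10: CDB Add1=0; issue MUL r1<-Mul2 // r0:Add2,r1:Mul2,r2:Mul1,r3:5,r4:2
cycle 11: issue SUB r3<-Add1 // r0:Add2,r1:Mul2,r2:Mul1,r3:Add1,r4:2
cycle 12: stall // r0:Add2,r1:Mul2,r2:Mul1,r3:Add1,r4:2
cycle 13: stall // r0:Add2,r1:Mul2,r2:Mul1,r3:Add1,r4:2
cycle 14: CDB Add1=3; stall // r0:Add2,r1:Mul2,r2:Mul1,r3:3,r4:2
cycle 15: CDB Mul1=0; issue MUL r4<-Mul1 // r0:Add2,r1:Mul2,r2:0,r3:3,r4:Mul1
cycle 16: CDB Mul2=0; issue ADD r1<-Add1 // r0:Add2,r1:Add1,r2:0,r3:3,r4:Mul1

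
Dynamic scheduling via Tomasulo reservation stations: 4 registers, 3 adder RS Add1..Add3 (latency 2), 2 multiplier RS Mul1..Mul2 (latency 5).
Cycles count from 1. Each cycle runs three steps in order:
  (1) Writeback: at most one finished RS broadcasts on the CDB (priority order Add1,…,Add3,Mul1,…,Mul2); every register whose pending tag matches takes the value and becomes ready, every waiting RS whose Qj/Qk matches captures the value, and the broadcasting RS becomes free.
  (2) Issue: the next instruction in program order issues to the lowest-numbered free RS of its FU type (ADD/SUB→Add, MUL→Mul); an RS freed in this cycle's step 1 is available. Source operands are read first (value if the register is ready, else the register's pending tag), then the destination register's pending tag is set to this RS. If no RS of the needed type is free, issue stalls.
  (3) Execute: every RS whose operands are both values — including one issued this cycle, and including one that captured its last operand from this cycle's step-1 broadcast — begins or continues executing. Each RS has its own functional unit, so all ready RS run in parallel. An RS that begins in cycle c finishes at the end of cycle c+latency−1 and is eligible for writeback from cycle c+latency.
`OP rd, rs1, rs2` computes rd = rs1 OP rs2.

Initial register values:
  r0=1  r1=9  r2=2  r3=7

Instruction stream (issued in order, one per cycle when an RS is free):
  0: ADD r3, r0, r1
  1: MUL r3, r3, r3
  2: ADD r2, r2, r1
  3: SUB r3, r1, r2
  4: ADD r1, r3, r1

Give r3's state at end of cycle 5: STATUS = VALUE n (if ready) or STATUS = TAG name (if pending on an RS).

STATUS = TAG Add2

cycle 1: issue ADD r3<-Add1 // r0:1,r1:9,r2:2,r3:Add1
cycle 2: issue MUL r3<-Mul1 // r0:1,r1:9,r2:2,r3:Mul1
cycle 3: CDB Add1=10; issue ADD r2<-Add1 // r0:1,r1:9,r2:Add1,r3:Mul1
cycle 4: issue SUB r3<-Add2 // r0:1,r1:9,r2:Add1,r3:Add2
cycle 5: CDB Add1=11; issue ADD r1<-Add1 // r0:1,r1:Add1,r2:11,r3:Add2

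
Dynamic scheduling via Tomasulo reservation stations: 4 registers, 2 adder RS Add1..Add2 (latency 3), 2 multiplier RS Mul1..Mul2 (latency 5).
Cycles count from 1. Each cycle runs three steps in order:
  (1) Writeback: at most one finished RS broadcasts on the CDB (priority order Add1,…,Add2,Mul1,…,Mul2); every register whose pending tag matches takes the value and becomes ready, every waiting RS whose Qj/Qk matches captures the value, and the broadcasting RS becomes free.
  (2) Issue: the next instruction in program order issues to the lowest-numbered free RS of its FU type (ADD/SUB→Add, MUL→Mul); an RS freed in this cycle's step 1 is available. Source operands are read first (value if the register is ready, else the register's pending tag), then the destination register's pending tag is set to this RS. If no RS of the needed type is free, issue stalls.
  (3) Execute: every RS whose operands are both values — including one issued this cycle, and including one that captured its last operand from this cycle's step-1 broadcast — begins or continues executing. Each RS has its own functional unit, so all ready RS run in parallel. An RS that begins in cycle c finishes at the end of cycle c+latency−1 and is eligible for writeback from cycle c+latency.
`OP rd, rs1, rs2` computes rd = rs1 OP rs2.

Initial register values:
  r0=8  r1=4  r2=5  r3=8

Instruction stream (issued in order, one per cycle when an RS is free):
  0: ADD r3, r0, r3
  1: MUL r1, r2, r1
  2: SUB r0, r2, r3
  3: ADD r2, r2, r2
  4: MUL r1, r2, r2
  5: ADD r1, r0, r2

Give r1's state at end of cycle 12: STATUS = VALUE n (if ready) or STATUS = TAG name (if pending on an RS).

c1: issue ADD r3<-Add1 | r0:8,r1:4,r2:5,r3:Add1
c2: issue MUL r1<-Mul1 | r0:8,r1:Mul1,r2:5,r3:Add1
c3: issue SUB r0<-Add2 | r0:Add2,r1:Mul1,r2:5,r3:Add1
c4: CDB Add1=16; issue ADD r2<-Add1 | r0:Add2,r1:Mul1,r2:Add1,r3:16
c5: issue MUL r1<-Mul2 | r0:Add2,r1:Mul2,r2:Add1,r3:16
c6: stall | r0:Add2,r1:Mul2,r2:Add1,r3:16
c7: CDB Add1=10; issue ADD r1<-Add1 | r0:Add2,r1:Add1,r2:10,r3:16
c8: CDB Add2=-11 | r0:-11,r1:Add1,r2:10,r3:16
c9: CDB Mul1=20 | r0:-11,r1:Add1,r2:10,r3:16
c10: - | r0:-11,r1:Add1,r2:10,r3:16
c11: CDB Add1=-1 | r0:-11,r1:-1,r2:10,r3:16
c12: CDB Mul2=100 | r0:-11,r1:-1,r2:10,r3:16

STATUS = VALUE -1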